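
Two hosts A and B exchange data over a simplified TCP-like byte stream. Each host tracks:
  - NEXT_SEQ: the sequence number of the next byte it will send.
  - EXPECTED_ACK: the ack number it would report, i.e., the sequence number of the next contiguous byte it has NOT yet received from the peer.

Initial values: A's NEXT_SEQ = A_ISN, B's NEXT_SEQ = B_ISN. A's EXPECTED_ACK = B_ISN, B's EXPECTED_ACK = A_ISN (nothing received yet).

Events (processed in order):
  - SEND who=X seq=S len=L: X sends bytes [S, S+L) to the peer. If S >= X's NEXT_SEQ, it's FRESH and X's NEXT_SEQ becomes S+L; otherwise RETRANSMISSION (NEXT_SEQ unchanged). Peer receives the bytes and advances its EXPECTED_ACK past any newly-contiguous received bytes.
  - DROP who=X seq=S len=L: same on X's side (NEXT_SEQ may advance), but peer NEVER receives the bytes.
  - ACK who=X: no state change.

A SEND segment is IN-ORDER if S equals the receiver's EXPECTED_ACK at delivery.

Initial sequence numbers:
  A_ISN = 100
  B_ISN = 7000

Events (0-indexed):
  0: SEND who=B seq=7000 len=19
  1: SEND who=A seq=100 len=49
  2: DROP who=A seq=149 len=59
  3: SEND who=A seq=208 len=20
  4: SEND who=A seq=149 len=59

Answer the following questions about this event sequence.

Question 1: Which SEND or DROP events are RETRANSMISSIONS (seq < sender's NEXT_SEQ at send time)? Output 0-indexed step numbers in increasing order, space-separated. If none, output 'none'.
Answer: 4

Derivation:
Step 0: SEND seq=7000 -> fresh
Step 1: SEND seq=100 -> fresh
Step 2: DROP seq=149 -> fresh
Step 3: SEND seq=208 -> fresh
Step 4: SEND seq=149 -> retransmit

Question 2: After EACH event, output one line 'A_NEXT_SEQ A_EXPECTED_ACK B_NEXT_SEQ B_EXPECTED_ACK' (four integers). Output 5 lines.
100 7019 7019 100
149 7019 7019 149
208 7019 7019 149
228 7019 7019 149
228 7019 7019 228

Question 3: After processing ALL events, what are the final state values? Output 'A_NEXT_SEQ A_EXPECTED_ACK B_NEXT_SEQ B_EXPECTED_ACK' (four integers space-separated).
After event 0: A_seq=100 A_ack=7019 B_seq=7019 B_ack=100
After event 1: A_seq=149 A_ack=7019 B_seq=7019 B_ack=149
After event 2: A_seq=208 A_ack=7019 B_seq=7019 B_ack=149
After event 3: A_seq=228 A_ack=7019 B_seq=7019 B_ack=149
After event 4: A_seq=228 A_ack=7019 B_seq=7019 B_ack=228

Answer: 228 7019 7019 228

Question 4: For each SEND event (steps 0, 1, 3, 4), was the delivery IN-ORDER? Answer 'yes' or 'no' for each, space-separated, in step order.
Answer: yes yes no yes

Derivation:
Step 0: SEND seq=7000 -> in-order
Step 1: SEND seq=100 -> in-order
Step 3: SEND seq=208 -> out-of-order
Step 4: SEND seq=149 -> in-order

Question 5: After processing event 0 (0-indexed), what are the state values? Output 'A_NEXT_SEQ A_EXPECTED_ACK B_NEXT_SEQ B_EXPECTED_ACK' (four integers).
After event 0: A_seq=100 A_ack=7019 B_seq=7019 B_ack=100

100 7019 7019 100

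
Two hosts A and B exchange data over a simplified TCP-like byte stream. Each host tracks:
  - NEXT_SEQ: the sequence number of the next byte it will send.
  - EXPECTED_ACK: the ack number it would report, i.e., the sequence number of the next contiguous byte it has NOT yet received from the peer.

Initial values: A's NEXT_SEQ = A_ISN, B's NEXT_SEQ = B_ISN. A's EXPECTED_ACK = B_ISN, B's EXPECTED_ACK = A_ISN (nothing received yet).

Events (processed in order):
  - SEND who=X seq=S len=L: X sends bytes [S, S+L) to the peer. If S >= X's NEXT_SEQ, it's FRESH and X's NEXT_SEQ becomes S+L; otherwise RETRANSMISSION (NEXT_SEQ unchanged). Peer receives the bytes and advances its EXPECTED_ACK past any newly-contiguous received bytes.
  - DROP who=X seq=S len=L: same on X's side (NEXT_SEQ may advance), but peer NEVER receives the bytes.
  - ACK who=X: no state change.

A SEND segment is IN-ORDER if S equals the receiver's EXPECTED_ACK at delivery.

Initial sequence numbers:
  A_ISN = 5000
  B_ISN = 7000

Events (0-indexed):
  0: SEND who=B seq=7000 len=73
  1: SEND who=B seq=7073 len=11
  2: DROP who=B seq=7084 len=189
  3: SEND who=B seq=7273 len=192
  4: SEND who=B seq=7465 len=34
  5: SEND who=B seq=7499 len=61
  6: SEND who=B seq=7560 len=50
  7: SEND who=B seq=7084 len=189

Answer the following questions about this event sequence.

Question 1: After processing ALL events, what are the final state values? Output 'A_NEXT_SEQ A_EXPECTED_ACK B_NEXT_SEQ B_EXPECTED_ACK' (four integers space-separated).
After event 0: A_seq=5000 A_ack=7073 B_seq=7073 B_ack=5000
After event 1: A_seq=5000 A_ack=7084 B_seq=7084 B_ack=5000
After event 2: A_seq=5000 A_ack=7084 B_seq=7273 B_ack=5000
After event 3: A_seq=5000 A_ack=7084 B_seq=7465 B_ack=5000
After event 4: A_seq=5000 A_ack=7084 B_seq=7499 B_ack=5000
After event 5: A_seq=5000 A_ack=7084 B_seq=7560 B_ack=5000
After event 6: A_seq=5000 A_ack=7084 B_seq=7610 B_ack=5000
After event 7: A_seq=5000 A_ack=7610 B_seq=7610 B_ack=5000

Answer: 5000 7610 7610 5000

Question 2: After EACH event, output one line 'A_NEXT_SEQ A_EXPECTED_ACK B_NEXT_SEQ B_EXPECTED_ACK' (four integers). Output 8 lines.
5000 7073 7073 5000
5000 7084 7084 5000
5000 7084 7273 5000
5000 7084 7465 5000
5000 7084 7499 5000
5000 7084 7560 5000
5000 7084 7610 5000
5000 7610 7610 5000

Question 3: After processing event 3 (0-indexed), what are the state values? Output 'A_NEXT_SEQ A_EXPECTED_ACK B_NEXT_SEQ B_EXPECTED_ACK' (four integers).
After event 0: A_seq=5000 A_ack=7073 B_seq=7073 B_ack=5000
After event 1: A_seq=5000 A_ack=7084 B_seq=7084 B_ack=5000
After event 2: A_seq=5000 A_ack=7084 B_seq=7273 B_ack=5000
After event 3: A_seq=5000 A_ack=7084 B_seq=7465 B_ack=5000

5000 7084 7465 5000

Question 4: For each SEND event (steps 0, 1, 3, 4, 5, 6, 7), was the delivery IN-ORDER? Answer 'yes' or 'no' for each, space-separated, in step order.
Answer: yes yes no no no no yes

Derivation:
Step 0: SEND seq=7000 -> in-order
Step 1: SEND seq=7073 -> in-order
Step 3: SEND seq=7273 -> out-of-order
Step 4: SEND seq=7465 -> out-of-order
Step 5: SEND seq=7499 -> out-of-order
Step 6: SEND seq=7560 -> out-of-order
Step 7: SEND seq=7084 -> in-order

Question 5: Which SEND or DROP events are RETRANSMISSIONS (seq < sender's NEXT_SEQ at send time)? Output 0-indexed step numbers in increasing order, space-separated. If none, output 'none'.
Step 0: SEND seq=7000 -> fresh
Step 1: SEND seq=7073 -> fresh
Step 2: DROP seq=7084 -> fresh
Step 3: SEND seq=7273 -> fresh
Step 4: SEND seq=7465 -> fresh
Step 5: SEND seq=7499 -> fresh
Step 6: SEND seq=7560 -> fresh
Step 7: SEND seq=7084 -> retransmit

Answer: 7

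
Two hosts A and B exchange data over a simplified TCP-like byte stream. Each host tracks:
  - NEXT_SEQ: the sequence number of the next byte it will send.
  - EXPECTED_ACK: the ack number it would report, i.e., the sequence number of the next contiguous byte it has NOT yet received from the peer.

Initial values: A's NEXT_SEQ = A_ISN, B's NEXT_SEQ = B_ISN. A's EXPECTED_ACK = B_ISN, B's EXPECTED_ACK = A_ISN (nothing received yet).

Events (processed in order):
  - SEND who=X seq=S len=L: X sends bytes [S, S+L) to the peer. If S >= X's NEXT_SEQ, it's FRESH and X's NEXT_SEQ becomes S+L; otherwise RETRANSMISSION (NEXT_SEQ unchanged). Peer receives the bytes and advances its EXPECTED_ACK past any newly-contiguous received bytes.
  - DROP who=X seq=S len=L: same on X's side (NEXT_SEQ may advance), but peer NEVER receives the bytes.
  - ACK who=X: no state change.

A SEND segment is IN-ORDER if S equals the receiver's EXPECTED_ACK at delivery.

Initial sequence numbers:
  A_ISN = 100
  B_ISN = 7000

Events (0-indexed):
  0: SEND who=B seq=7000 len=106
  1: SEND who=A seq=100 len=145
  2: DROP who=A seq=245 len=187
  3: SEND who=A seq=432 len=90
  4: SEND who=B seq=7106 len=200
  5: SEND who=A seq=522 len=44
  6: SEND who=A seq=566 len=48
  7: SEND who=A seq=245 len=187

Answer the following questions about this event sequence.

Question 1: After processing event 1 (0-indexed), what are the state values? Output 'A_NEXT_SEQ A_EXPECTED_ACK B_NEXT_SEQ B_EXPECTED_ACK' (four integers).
After event 0: A_seq=100 A_ack=7106 B_seq=7106 B_ack=100
After event 1: A_seq=245 A_ack=7106 B_seq=7106 B_ack=245

245 7106 7106 245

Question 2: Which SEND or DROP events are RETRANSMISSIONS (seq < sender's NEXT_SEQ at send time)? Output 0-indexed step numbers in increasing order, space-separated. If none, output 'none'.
Answer: 7

Derivation:
Step 0: SEND seq=7000 -> fresh
Step 1: SEND seq=100 -> fresh
Step 2: DROP seq=245 -> fresh
Step 3: SEND seq=432 -> fresh
Step 4: SEND seq=7106 -> fresh
Step 5: SEND seq=522 -> fresh
Step 6: SEND seq=566 -> fresh
Step 7: SEND seq=245 -> retransmit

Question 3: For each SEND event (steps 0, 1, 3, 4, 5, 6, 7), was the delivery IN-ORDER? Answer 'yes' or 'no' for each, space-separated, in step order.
Answer: yes yes no yes no no yes

Derivation:
Step 0: SEND seq=7000 -> in-order
Step 1: SEND seq=100 -> in-order
Step 3: SEND seq=432 -> out-of-order
Step 4: SEND seq=7106 -> in-order
Step 5: SEND seq=522 -> out-of-order
Step 6: SEND seq=566 -> out-of-order
Step 7: SEND seq=245 -> in-order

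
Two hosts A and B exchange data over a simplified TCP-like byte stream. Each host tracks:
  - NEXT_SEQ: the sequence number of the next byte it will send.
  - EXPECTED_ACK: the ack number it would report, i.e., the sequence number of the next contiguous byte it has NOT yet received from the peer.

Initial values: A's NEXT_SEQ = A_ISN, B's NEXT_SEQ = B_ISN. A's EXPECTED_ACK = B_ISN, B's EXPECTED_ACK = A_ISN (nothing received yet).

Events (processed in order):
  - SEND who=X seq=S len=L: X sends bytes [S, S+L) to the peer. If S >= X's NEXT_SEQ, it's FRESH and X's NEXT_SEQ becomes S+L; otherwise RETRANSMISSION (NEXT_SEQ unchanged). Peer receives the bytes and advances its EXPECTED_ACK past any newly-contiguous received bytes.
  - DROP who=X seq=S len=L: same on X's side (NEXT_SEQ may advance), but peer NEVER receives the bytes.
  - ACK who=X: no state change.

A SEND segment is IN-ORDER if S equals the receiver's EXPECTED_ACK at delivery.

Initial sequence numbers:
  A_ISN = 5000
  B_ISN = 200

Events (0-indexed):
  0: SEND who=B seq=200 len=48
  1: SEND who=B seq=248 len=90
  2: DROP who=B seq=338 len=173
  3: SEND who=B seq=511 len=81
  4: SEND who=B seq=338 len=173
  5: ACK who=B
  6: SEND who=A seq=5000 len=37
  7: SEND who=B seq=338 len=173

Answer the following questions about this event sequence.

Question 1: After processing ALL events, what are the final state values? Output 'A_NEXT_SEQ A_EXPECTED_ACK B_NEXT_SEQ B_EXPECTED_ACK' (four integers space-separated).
Answer: 5037 592 592 5037

Derivation:
After event 0: A_seq=5000 A_ack=248 B_seq=248 B_ack=5000
After event 1: A_seq=5000 A_ack=338 B_seq=338 B_ack=5000
After event 2: A_seq=5000 A_ack=338 B_seq=511 B_ack=5000
After event 3: A_seq=5000 A_ack=338 B_seq=592 B_ack=5000
After event 4: A_seq=5000 A_ack=592 B_seq=592 B_ack=5000
After event 5: A_seq=5000 A_ack=592 B_seq=592 B_ack=5000
After event 6: A_seq=5037 A_ack=592 B_seq=592 B_ack=5037
After event 7: A_seq=5037 A_ack=592 B_seq=592 B_ack=5037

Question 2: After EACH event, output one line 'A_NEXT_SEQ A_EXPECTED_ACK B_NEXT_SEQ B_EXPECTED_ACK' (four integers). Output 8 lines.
5000 248 248 5000
5000 338 338 5000
5000 338 511 5000
5000 338 592 5000
5000 592 592 5000
5000 592 592 5000
5037 592 592 5037
5037 592 592 5037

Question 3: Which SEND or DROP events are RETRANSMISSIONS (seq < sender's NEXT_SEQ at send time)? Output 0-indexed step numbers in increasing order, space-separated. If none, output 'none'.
Step 0: SEND seq=200 -> fresh
Step 1: SEND seq=248 -> fresh
Step 2: DROP seq=338 -> fresh
Step 3: SEND seq=511 -> fresh
Step 4: SEND seq=338 -> retransmit
Step 6: SEND seq=5000 -> fresh
Step 7: SEND seq=338 -> retransmit

Answer: 4 7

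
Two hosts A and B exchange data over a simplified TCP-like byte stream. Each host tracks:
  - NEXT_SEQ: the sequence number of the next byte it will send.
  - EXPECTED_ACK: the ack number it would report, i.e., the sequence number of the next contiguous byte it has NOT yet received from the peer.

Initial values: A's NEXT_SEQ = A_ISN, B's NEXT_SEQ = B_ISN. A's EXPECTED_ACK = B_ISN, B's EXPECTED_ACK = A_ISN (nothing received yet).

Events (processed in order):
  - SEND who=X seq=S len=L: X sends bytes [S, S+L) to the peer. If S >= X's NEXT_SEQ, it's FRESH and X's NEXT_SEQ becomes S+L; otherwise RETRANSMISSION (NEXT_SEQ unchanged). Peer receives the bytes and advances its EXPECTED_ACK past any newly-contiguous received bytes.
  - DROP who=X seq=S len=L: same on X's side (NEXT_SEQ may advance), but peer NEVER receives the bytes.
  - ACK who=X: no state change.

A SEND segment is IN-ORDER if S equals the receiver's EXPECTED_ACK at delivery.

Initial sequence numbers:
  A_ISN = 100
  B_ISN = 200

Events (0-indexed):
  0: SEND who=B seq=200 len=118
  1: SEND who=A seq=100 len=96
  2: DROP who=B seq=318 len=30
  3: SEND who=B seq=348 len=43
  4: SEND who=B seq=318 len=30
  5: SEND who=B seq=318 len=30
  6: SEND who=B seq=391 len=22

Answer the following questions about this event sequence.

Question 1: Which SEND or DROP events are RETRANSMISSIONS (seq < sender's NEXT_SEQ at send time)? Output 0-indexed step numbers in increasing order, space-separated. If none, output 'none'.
Step 0: SEND seq=200 -> fresh
Step 1: SEND seq=100 -> fresh
Step 2: DROP seq=318 -> fresh
Step 3: SEND seq=348 -> fresh
Step 4: SEND seq=318 -> retransmit
Step 5: SEND seq=318 -> retransmit
Step 6: SEND seq=391 -> fresh

Answer: 4 5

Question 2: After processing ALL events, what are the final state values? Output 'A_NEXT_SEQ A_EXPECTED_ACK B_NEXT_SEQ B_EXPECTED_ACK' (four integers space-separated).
Answer: 196 413 413 196

Derivation:
After event 0: A_seq=100 A_ack=318 B_seq=318 B_ack=100
After event 1: A_seq=196 A_ack=318 B_seq=318 B_ack=196
After event 2: A_seq=196 A_ack=318 B_seq=348 B_ack=196
After event 3: A_seq=196 A_ack=318 B_seq=391 B_ack=196
After event 4: A_seq=196 A_ack=391 B_seq=391 B_ack=196
After event 5: A_seq=196 A_ack=391 B_seq=391 B_ack=196
After event 6: A_seq=196 A_ack=413 B_seq=413 B_ack=196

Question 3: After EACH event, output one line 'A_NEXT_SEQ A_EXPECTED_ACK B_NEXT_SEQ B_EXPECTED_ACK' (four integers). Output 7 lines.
100 318 318 100
196 318 318 196
196 318 348 196
196 318 391 196
196 391 391 196
196 391 391 196
196 413 413 196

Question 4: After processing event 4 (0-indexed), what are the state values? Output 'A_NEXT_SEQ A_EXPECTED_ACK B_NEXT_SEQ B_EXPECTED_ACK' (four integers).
After event 0: A_seq=100 A_ack=318 B_seq=318 B_ack=100
After event 1: A_seq=196 A_ack=318 B_seq=318 B_ack=196
After event 2: A_seq=196 A_ack=318 B_seq=348 B_ack=196
After event 3: A_seq=196 A_ack=318 B_seq=391 B_ack=196
After event 4: A_seq=196 A_ack=391 B_seq=391 B_ack=196

196 391 391 196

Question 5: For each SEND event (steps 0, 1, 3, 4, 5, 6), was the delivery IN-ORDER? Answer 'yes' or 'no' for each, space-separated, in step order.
Step 0: SEND seq=200 -> in-order
Step 1: SEND seq=100 -> in-order
Step 3: SEND seq=348 -> out-of-order
Step 4: SEND seq=318 -> in-order
Step 5: SEND seq=318 -> out-of-order
Step 6: SEND seq=391 -> in-order

Answer: yes yes no yes no yes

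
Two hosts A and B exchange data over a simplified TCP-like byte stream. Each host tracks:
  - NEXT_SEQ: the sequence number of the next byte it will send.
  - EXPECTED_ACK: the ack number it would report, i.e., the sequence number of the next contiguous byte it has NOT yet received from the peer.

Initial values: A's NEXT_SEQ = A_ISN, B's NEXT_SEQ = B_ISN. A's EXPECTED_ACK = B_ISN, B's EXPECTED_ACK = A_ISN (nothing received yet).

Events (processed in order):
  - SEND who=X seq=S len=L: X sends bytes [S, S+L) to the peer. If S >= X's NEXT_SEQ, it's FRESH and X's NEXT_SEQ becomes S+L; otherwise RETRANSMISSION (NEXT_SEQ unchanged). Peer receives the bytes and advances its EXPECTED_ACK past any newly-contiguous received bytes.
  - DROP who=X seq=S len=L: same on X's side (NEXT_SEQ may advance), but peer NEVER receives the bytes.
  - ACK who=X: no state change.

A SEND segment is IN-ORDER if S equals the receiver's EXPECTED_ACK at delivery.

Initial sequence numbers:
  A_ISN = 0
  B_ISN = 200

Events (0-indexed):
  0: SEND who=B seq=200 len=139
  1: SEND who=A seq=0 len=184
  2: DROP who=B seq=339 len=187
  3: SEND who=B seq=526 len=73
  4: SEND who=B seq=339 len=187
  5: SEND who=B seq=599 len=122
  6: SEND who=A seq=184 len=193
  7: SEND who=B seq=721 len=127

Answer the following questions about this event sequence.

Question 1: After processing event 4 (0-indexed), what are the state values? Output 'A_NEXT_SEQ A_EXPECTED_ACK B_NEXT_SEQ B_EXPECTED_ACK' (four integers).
After event 0: A_seq=0 A_ack=339 B_seq=339 B_ack=0
After event 1: A_seq=184 A_ack=339 B_seq=339 B_ack=184
After event 2: A_seq=184 A_ack=339 B_seq=526 B_ack=184
After event 3: A_seq=184 A_ack=339 B_seq=599 B_ack=184
After event 4: A_seq=184 A_ack=599 B_seq=599 B_ack=184

184 599 599 184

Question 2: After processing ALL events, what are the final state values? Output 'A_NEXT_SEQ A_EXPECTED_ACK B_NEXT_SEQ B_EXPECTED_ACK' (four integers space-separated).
Answer: 377 848 848 377

Derivation:
After event 0: A_seq=0 A_ack=339 B_seq=339 B_ack=0
After event 1: A_seq=184 A_ack=339 B_seq=339 B_ack=184
After event 2: A_seq=184 A_ack=339 B_seq=526 B_ack=184
After event 3: A_seq=184 A_ack=339 B_seq=599 B_ack=184
After event 4: A_seq=184 A_ack=599 B_seq=599 B_ack=184
After event 5: A_seq=184 A_ack=721 B_seq=721 B_ack=184
After event 6: A_seq=377 A_ack=721 B_seq=721 B_ack=377
After event 7: A_seq=377 A_ack=848 B_seq=848 B_ack=377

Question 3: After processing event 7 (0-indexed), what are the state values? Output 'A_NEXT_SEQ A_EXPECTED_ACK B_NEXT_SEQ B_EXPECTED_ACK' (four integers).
After event 0: A_seq=0 A_ack=339 B_seq=339 B_ack=0
After event 1: A_seq=184 A_ack=339 B_seq=339 B_ack=184
After event 2: A_seq=184 A_ack=339 B_seq=526 B_ack=184
After event 3: A_seq=184 A_ack=339 B_seq=599 B_ack=184
After event 4: A_seq=184 A_ack=599 B_seq=599 B_ack=184
After event 5: A_seq=184 A_ack=721 B_seq=721 B_ack=184
After event 6: A_seq=377 A_ack=721 B_seq=721 B_ack=377
After event 7: A_seq=377 A_ack=848 B_seq=848 B_ack=377

377 848 848 377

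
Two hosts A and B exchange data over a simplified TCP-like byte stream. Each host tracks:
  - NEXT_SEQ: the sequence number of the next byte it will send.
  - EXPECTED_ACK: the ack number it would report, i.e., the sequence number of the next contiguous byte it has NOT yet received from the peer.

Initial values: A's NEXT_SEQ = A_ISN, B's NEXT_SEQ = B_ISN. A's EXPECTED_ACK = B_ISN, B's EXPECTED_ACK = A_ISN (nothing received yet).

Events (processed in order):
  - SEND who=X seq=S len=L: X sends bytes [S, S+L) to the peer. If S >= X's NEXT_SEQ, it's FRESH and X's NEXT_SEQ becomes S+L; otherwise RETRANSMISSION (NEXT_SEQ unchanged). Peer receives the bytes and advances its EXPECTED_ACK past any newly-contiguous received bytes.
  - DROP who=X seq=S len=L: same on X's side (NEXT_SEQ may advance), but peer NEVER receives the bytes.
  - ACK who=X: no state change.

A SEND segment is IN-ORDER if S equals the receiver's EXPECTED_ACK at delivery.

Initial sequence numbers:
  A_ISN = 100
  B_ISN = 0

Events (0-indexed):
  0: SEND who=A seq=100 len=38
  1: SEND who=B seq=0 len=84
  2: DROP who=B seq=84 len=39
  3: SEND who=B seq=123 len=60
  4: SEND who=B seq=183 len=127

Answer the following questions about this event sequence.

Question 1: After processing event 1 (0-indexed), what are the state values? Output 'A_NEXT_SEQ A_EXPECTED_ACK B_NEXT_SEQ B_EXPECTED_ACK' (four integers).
After event 0: A_seq=138 A_ack=0 B_seq=0 B_ack=138
After event 1: A_seq=138 A_ack=84 B_seq=84 B_ack=138

138 84 84 138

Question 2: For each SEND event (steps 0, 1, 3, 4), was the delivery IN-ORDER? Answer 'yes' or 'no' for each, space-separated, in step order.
Answer: yes yes no no

Derivation:
Step 0: SEND seq=100 -> in-order
Step 1: SEND seq=0 -> in-order
Step 3: SEND seq=123 -> out-of-order
Step 4: SEND seq=183 -> out-of-order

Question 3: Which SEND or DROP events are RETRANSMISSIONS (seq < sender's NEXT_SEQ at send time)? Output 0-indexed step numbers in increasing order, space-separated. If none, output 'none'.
Step 0: SEND seq=100 -> fresh
Step 1: SEND seq=0 -> fresh
Step 2: DROP seq=84 -> fresh
Step 3: SEND seq=123 -> fresh
Step 4: SEND seq=183 -> fresh

Answer: none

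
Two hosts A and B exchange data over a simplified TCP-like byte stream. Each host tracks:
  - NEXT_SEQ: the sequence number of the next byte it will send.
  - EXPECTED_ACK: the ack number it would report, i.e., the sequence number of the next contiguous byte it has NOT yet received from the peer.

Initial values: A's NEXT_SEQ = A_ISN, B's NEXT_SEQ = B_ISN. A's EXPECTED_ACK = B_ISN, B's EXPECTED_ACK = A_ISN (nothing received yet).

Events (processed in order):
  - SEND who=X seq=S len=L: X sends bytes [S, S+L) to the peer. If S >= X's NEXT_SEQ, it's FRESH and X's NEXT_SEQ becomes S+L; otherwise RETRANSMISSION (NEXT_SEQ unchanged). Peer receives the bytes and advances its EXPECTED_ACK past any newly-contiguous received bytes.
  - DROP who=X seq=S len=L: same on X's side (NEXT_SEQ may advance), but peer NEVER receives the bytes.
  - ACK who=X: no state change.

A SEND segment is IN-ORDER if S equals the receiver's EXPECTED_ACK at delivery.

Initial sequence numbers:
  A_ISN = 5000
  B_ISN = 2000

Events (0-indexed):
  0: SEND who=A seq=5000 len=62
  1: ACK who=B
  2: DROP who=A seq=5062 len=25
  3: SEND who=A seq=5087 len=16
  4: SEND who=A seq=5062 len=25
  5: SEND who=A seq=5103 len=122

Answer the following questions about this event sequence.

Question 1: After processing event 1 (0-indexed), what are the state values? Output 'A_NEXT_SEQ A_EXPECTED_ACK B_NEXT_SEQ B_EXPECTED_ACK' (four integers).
After event 0: A_seq=5062 A_ack=2000 B_seq=2000 B_ack=5062
After event 1: A_seq=5062 A_ack=2000 B_seq=2000 B_ack=5062

5062 2000 2000 5062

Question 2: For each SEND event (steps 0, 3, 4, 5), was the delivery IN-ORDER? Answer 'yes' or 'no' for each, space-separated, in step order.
Step 0: SEND seq=5000 -> in-order
Step 3: SEND seq=5087 -> out-of-order
Step 4: SEND seq=5062 -> in-order
Step 5: SEND seq=5103 -> in-order

Answer: yes no yes yes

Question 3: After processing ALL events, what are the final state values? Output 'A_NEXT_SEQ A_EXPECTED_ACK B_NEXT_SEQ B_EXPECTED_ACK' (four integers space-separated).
After event 0: A_seq=5062 A_ack=2000 B_seq=2000 B_ack=5062
After event 1: A_seq=5062 A_ack=2000 B_seq=2000 B_ack=5062
After event 2: A_seq=5087 A_ack=2000 B_seq=2000 B_ack=5062
After event 3: A_seq=5103 A_ack=2000 B_seq=2000 B_ack=5062
After event 4: A_seq=5103 A_ack=2000 B_seq=2000 B_ack=5103
After event 5: A_seq=5225 A_ack=2000 B_seq=2000 B_ack=5225

Answer: 5225 2000 2000 5225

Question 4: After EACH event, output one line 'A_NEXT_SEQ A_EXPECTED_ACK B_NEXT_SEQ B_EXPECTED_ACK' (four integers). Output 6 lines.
5062 2000 2000 5062
5062 2000 2000 5062
5087 2000 2000 5062
5103 2000 2000 5062
5103 2000 2000 5103
5225 2000 2000 5225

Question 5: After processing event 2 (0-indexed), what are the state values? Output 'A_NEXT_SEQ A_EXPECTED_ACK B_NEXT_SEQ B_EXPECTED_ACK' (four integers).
After event 0: A_seq=5062 A_ack=2000 B_seq=2000 B_ack=5062
After event 1: A_seq=5062 A_ack=2000 B_seq=2000 B_ack=5062
After event 2: A_seq=5087 A_ack=2000 B_seq=2000 B_ack=5062

5087 2000 2000 5062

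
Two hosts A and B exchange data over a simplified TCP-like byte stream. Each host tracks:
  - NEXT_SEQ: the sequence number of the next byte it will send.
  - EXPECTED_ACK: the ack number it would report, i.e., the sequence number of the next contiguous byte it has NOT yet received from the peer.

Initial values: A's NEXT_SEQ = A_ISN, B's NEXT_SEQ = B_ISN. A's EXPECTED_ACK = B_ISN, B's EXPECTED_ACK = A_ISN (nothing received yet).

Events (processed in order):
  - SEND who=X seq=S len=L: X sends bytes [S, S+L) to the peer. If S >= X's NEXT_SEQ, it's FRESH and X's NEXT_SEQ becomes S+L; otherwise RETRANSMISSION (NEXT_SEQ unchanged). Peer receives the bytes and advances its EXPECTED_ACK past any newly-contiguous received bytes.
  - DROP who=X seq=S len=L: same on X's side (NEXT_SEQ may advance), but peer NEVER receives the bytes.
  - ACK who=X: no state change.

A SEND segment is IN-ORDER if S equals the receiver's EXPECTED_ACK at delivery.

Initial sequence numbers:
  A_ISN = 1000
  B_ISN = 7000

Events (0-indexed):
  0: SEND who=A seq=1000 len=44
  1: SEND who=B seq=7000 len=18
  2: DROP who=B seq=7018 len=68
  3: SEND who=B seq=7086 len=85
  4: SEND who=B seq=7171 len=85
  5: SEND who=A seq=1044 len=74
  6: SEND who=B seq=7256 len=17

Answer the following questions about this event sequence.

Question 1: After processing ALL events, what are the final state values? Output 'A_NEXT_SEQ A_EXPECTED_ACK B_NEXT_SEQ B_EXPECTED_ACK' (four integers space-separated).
After event 0: A_seq=1044 A_ack=7000 B_seq=7000 B_ack=1044
After event 1: A_seq=1044 A_ack=7018 B_seq=7018 B_ack=1044
After event 2: A_seq=1044 A_ack=7018 B_seq=7086 B_ack=1044
After event 3: A_seq=1044 A_ack=7018 B_seq=7171 B_ack=1044
After event 4: A_seq=1044 A_ack=7018 B_seq=7256 B_ack=1044
After event 5: A_seq=1118 A_ack=7018 B_seq=7256 B_ack=1118
After event 6: A_seq=1118 A_ack=7018 B_seq=7273 B_ack=1118

Answer: 1118 7018 7273 1118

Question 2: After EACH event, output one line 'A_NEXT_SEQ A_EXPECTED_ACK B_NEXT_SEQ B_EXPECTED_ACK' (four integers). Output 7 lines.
1044 7000 7000 1044
1044 7018 7018 1044
1044 7018 7086 1044
1044 7018 7171 1044
1044 7018 7256 1044
1118 7018 7256 1118
1118 7018 7273 1118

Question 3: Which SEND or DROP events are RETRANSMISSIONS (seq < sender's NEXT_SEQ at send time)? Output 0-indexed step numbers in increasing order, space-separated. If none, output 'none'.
Answer: none

Derivation:
Step 0: SEND seq=1000 -> fresh
Step 1: SEND seq=7000 -> fresh
Step 2: DROP seq=7018 -> fresh
Step 3: SEND seq=7086 -> fresh
Step 4: SEND seq=7171 -> fresh
Step 5: SEND seq=1044 -> fresh
Step 6: SEND seq=7256 -> fresh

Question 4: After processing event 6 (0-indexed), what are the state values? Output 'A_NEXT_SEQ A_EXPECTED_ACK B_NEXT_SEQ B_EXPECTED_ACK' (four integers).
After event 0: A_seq=1044 A_ack=7000 B_seq=7000 B_ack=1044
After event 1: A_seq=1044 A_ack=7018 B_seq=7018 B_ack=1044
After event 2: A_seq=1044 A_ack=7018 B_seq=7086 B_ack=1044
After event 3: A_seq=1044 A_ack=7018 B_seq=7171 B_ack=1044
After event 4: A_seq=1044 A_ack=7018 B_seq=7256 B_ack=1044
After event 5: A_seq=1118 A_ack=7018 B_seq=7256 B_ack=1118
After event 6: A_seq=1118 A_ack=7018 B_seq=7273 B_ack=1118

1118 7018 7273 1118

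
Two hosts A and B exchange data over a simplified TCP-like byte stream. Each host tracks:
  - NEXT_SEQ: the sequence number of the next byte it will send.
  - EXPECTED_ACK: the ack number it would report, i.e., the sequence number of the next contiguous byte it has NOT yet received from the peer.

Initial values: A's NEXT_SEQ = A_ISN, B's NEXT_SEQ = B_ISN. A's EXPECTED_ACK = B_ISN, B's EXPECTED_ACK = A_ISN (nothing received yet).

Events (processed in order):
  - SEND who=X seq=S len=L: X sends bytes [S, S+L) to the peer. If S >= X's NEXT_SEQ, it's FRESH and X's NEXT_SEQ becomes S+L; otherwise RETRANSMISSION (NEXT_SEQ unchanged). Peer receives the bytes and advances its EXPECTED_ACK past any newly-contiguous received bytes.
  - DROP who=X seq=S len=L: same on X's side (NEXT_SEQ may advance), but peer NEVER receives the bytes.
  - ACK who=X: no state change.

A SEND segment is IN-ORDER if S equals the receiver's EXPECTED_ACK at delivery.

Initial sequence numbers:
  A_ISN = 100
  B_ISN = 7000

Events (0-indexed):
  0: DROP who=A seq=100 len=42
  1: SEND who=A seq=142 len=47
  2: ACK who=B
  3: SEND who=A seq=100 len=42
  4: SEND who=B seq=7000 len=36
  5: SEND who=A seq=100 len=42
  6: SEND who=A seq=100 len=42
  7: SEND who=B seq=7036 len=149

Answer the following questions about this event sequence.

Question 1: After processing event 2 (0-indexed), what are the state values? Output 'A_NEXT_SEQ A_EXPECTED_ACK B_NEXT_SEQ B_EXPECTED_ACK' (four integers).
After event 0: A_seq=142 A_ack=7000 B_seq=7000 B_ack=100
After event 1: A_seq=189 A_ack=7000 B_seq=7000 B_ack=100
After event 2: A_seq=189 A_ack=7000 B_seq=7000 B_ack=100

189 7000 7000 100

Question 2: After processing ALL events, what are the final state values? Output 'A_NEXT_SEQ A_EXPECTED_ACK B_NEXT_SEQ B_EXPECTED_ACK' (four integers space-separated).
After event 0: A_seq=142 A_ack=7000 B_seq=7000 B_ack=100
After event 1: A_seq=189 A_ack=7000 B_seq=7000 B_ack=100
After event 2: A_seq=189 A_ack=7000 B_seq=7000 B_ack=100
After event 3: A_seq=189 A_ack=7000 B_seq=7000 B_ack=189
After event 4: A_seq=189 A_ack=7036 B_seq=7036 B_ack=189
After event 5: A_seq=189 A_ack=7036 B_seq=7036 B_ack=189
After event 6: A_seq=189 A_ack=7036 B_seq=7036 B_ack=189
After event 7: A_seq=189 A_ack=7185 B_seq=7185 B_ack=189

Answer: 189 7185 7185 189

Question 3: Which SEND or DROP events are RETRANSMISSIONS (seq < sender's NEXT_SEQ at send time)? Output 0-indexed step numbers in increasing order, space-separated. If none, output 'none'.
Step 0: DROP seq=100 -> fresh
Step 1: SEND seq=142 -> fresh
Step 3: SEND seq=100 -> retransmit
Step 4: SEND seq=7000 -> fresh
Step 5: SEND seq=100 -> retransmit
Step 6: SEND seq=100 -> retransmit
Step 7: SEND seq=7036 -> fresh

Answer: 3 5 6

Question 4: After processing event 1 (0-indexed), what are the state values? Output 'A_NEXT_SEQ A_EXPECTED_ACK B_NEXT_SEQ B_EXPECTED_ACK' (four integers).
After event 0: A_seq=142 A_ack=7000 B_seq=7000 B_ack=100
After event 1: A_seq=189 A_ack=7000 B_seq=7000 B_ack=100

189 7000 7000 100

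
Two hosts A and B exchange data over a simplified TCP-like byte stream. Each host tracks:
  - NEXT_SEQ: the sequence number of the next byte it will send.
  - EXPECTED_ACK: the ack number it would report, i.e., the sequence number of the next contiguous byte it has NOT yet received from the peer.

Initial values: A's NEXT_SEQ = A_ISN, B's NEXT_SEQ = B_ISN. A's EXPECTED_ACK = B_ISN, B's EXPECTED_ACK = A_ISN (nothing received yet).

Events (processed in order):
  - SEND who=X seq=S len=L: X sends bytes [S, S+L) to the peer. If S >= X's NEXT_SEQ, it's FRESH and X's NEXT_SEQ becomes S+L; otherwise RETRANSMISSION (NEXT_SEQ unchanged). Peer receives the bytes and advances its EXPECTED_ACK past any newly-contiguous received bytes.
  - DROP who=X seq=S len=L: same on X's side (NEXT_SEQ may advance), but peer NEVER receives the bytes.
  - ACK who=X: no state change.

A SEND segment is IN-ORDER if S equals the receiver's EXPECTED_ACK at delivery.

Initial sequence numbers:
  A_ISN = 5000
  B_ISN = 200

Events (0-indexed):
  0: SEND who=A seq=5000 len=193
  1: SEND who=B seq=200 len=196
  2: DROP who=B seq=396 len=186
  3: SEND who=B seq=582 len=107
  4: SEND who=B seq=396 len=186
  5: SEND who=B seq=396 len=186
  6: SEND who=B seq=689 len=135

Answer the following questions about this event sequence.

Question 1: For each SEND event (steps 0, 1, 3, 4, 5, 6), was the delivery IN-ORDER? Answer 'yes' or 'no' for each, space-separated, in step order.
Answer: yes yes no yes no yes

Derivation:
Step 0: SEND seq=5000 -> in-order
Step 1: SEND seq=200 -> in-order
Step 3: SEND seq=582 -> out-of-order
Step 4: SEND seq=396 -> in-order
Step 5: SEND seq=396 -> out-of-order
Step 6: SEND seq=689 -> in-order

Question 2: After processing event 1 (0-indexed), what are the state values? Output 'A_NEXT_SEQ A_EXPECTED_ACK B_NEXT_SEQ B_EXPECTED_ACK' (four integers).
After event 0: A_seq=5193 A_ack=200 B_seq=200 B_ack=5193
After event 1: A_seq=5193 A_ack=396 B_seq=396 B_ack=5193

5193 396 396 5193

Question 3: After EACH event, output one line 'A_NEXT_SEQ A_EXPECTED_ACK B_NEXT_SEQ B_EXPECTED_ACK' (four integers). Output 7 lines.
5193 200 200 5193
5193 396 396 5193
5193 396 582 5193
5193 396 689 5193
5193 689 689 5193
5193 689 689 5193
5193 824 824 5193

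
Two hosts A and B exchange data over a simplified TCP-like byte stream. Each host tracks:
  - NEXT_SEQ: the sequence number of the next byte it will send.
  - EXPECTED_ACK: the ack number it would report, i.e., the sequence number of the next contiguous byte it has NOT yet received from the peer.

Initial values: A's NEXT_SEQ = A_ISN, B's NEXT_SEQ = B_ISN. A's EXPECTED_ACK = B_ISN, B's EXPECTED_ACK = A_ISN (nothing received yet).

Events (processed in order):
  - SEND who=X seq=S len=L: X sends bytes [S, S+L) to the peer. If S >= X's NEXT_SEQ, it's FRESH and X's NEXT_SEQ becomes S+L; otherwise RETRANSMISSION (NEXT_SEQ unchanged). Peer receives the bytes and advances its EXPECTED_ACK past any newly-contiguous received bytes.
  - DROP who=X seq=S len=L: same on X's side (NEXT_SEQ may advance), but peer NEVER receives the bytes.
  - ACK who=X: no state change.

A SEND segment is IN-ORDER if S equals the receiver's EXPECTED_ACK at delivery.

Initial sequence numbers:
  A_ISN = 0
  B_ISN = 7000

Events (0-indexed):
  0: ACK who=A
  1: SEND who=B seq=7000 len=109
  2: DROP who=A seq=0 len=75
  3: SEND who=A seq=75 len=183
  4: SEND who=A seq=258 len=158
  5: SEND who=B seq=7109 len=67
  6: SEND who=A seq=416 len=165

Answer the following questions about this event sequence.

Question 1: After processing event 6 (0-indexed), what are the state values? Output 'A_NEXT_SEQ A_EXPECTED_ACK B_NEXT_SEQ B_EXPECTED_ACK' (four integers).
After event 0: A_seq=0 A_ack=7000 B_seq=7000 B_ack=0
After event 1: A_seq=0 A_ack=7109 B_seq=7109 B_ack=0
After event 2: A_seq=75 A_ack=7109 B_seq=7109 B_ack=0
After event 3: A_seq=258 A_ack=7109 B_seq=7109 B_ack=0
After event 4: A_seq=416 A_ack=7109 B_seq=7109 B_ack=0
After event 5: A_seq=416 A_ack=7176 B_seq=7176 B_ack=0
After event 6: A_seq=581 A_ack=7176 B_seq=7176 B_ack=0

581 7176 7176 0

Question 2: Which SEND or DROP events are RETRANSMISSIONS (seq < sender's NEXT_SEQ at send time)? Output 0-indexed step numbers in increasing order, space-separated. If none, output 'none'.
Step 1: SEND seq=7000 -> fresh
Step 2: DROP seq=0 -> fresh
Step 3: SEND seq=75 -> fresh
Step 4: SEND seq=258 -> fresh
Step 5: SEND seq=7109 -> fresh
Step 6: SEND seq=416 -> fresh

Answer: none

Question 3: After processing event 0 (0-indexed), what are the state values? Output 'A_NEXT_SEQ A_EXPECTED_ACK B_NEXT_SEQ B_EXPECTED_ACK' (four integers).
After event 0: A_seq=0 A_ack=7000 B_seq=7000 B_ack=0

0 7000 7000 0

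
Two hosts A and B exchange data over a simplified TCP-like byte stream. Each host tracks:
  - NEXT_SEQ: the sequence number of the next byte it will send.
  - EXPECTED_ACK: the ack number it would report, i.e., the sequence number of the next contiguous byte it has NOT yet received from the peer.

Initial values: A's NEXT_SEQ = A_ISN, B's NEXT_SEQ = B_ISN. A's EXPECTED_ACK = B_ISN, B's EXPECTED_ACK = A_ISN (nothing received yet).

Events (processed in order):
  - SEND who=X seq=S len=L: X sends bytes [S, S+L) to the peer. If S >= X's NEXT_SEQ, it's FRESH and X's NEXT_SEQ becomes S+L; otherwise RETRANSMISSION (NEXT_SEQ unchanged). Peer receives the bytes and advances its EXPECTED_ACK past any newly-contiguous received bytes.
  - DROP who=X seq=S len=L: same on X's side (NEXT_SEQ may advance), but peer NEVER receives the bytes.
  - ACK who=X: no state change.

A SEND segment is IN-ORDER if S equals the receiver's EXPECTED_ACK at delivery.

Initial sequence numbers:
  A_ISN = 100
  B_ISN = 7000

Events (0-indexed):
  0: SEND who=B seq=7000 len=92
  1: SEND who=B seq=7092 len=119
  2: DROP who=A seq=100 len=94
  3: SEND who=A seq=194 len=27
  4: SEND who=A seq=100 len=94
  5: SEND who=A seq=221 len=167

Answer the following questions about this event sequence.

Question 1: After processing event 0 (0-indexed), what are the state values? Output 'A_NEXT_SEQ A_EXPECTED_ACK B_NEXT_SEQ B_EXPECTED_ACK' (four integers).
After event 0: A_seq=100 A_ack=7092 B_seq=7092 B_ack=100

100 7092 7092 100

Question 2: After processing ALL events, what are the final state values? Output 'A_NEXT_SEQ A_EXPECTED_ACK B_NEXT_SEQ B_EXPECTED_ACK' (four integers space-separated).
After event 0: A_seq=100 A_ack=7092 B_seq=7092 B_ack=100
After event 1: A_seq=100 A_ack=7211 B_seq=7211 B_ack=100
After event 2: A_seq=194 A_ack=7211 B_seq=7211 B_ack=100
After event 3: A_seq=221 A_ack=7211 B_seq=7211 B_ack=100
After event 4: A_seq=221 A_ack=7211 B_seq=7211 B_ack=221
After event 5: A_seq=388 A_ack=7211 B_seq=7211 B_ack=388

Answer: 388 7211 7211 388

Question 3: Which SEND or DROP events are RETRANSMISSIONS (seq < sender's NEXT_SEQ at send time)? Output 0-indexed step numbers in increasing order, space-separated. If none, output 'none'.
Step 0: SEND seq=7000 -> fresh
Step 1: SEND seq=7092 -> fresh
Step 2: DROP seq=100 -> fresh
Step 3: SEND seq=194 -> fresh
Step 4: SEND seq=100 -> retransmit
Step 5: SEND seq=221 -> fresh

Answer: 4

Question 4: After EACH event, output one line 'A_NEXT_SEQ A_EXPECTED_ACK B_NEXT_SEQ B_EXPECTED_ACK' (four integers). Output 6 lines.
100 7092 7092 100
100 7211 7211 100
194 7211 7211 100
221 7211 7211 100
221 7211 7211 221
388 7211 7211 388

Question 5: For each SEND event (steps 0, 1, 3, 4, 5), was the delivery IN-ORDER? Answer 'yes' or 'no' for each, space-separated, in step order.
Step 0: SEND seq=7000 -> in-order
Step 1: SEND seq=7092 -> in-order
Step 3: SEND seq=194 -> out-of-order
Step 4: SEND seq=100 -> in-order
Step 5: SEND seq=221 -> in-order

Answer: yes yes no yes yes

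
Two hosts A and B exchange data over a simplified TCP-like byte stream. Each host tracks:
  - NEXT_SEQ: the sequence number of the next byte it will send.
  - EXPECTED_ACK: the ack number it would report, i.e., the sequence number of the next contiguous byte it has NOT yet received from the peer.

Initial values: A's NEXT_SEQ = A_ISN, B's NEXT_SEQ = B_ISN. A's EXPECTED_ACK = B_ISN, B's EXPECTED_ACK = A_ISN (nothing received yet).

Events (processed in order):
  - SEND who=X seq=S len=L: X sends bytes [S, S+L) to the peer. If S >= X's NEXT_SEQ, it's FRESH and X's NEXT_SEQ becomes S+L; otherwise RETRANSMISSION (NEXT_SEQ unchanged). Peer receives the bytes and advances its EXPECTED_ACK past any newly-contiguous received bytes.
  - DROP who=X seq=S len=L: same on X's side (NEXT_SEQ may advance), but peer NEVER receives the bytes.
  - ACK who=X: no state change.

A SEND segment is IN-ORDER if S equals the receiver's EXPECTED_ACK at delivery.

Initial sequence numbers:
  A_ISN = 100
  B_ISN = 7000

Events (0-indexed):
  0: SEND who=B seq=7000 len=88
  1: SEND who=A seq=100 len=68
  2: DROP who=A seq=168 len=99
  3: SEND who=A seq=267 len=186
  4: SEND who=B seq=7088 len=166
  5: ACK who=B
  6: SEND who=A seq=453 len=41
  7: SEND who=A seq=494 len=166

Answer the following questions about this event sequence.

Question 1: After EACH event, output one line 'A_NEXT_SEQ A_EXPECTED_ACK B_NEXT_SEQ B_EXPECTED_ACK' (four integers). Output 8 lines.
100 7088 7088 100
168 7088 7088 168
267 7088 7088 168
453 7088 7088 168
453 7254 7254 168
453 7254 7254 168
494 7254 7254 168
660 7254 7254 168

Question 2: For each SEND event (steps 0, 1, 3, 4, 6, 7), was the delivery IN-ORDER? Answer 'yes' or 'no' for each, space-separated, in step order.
Step 0: SEND seq=7000 -> in-order
Step 1: SEND seq=100 -> in-order
Step 3: SEND seq=267 -> out-of-order
Step 4: SEND seq=7088 -> in-order
Step 6: SEND seq=453 -> out-of-order
Step 7: SEND seq=494 -> out-of-order

Answer: yes yes no yes no no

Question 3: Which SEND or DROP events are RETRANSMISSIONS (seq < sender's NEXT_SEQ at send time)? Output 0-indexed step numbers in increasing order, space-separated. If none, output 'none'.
Step 0: SEND seq=7000 -> fresh
Step 1: SEND seq=100 -> fresh
Step 2: DROP seq=168 -> fresh
Step 3: SEND seq=267 -> fresh
Step 4: SEND seq=7088 -> fresh
Step 6: SEND seq=453 -> fresh
Step 7: SEND seq=494 -> fresh

Answer: none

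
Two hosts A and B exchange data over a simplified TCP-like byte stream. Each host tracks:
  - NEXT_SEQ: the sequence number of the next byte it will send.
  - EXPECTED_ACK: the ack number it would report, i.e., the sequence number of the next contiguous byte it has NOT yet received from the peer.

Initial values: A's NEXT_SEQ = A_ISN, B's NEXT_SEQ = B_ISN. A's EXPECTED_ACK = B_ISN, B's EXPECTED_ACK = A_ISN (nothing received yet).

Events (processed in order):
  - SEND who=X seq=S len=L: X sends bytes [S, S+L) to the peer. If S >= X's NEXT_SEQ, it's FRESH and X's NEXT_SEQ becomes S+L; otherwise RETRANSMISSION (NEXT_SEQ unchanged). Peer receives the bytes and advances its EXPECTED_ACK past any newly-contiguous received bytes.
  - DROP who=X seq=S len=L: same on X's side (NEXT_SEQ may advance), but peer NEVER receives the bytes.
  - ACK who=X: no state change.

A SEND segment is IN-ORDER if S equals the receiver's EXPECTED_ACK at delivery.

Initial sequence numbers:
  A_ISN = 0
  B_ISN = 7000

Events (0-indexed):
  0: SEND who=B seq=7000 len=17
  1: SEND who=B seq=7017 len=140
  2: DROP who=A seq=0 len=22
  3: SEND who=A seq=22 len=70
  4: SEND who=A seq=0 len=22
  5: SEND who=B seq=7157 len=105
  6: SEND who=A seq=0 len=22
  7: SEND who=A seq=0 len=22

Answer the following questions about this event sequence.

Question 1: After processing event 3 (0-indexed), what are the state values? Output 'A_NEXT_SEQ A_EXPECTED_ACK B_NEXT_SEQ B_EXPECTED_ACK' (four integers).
After event 0: A_seq=0 A_ack=7017 B_seq=7017 B_ack=0
After event 1: A_seq=0 A_ack=7157 B_seq=7157 B_ack=0
After event 2: A_seq=22 A_ack=7157 B_seq=7157 B_ack=0
After event 3: A_seq=92 A_ack=7157 B_seq=7157 B_ack=0

92 7157 7157 0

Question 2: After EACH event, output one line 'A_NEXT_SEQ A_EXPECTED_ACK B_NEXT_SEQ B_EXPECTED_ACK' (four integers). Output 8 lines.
0 7017 7017 0
0 7157 7157 0
22 7157 7157 0
92 7157 7157 0
92 7157 7157 92
92 7262 7262 92
92 7262 7262 92
92 7262 7262 92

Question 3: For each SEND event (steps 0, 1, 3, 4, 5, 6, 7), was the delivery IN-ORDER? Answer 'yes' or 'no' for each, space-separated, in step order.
Answer: yes yes no yes yes no no

Derivation:
Step 0: SEND seq=7000 -> in-order
Step 1: SEND seq=7017 -> in-order
Step 3: SEND seq=22 -> out-of-order
Step 4: SEND seq=0 -> in-order
Step 5: SEND seq=7157 -> in-order
Step 6: SEND seq=0 -> out-of-order
Step 7: SEND seq=0 -> out-of-order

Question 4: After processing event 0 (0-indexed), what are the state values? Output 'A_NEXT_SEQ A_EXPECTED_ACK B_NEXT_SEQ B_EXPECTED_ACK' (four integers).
After event 0: A_seq=0 A_ack=7017 B_seq=7017 B_ack=0

0 7017 7017 0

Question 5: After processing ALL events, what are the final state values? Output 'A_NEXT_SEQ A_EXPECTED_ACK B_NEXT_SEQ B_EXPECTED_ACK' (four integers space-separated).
Answer: 92 7262 7262 92

Derivation:
After event 0: A_seq=0 A_ack=7017 B_seq=7017 B_ack=0
After event 1: A_seq=0 A_ack=7157 B_seq=7157 B_ack=0
After event 2: A_seq=22 A_ack=7157 B_seq=7157 B_ack=0
After event 3: A_seq=92 A_ack=7157 B_seq=7157 B_ack=0
After event 4: A_seq=92 A_ack=7157 B_seq=7157 B_ack=92
After event 5: A_seq=92 A_ack=7262 B_seq=7262 B_ack=92
After event 6: A_seq=92 A_ack=7262 B_seq=7262 B_ack=92
After event 7: A_seq=92 A_ack=7262 B_seq=7262 B_ack=92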